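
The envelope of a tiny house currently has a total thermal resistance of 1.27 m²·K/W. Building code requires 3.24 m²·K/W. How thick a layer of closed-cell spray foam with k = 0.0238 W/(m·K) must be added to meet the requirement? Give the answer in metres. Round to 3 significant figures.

0.0469 m

ΔR = 3.24 − 1.27 = 1.97 m²·K/W
L = ΔR × k = 1.97 × 0.0238 = 0.04689 m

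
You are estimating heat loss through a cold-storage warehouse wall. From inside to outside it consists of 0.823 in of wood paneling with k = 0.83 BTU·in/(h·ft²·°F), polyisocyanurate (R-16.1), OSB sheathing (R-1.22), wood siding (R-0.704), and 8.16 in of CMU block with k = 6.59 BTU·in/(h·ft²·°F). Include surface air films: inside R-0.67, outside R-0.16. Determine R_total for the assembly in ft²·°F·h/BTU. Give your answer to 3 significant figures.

21.1 ft²·°F·h/BTU

0.823/0.83 = 0.9916
8.16/6.59 = 1.238
R_total = 0.67 + 0.9916 + 16.1 + 1.22 + 0.704 + 1.238 + 0.16 = 21.08 ft²·°F·h/BTU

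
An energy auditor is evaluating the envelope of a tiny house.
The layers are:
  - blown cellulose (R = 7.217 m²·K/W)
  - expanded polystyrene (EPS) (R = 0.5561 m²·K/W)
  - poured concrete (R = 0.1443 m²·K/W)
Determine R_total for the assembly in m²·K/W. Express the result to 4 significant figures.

R_total = 7.217 + 0.5561 + 0.1443 = 7.9174 m²·K/W

7.917 m²·K/W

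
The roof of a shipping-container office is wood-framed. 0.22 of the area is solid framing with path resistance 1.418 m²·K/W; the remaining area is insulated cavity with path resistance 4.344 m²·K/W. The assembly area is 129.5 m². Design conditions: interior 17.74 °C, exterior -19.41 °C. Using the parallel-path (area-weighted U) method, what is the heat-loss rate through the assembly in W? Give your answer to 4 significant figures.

1610 W

U_eff = 0.78/4.344 + 0.22/1.418 = 0.17956 + 0.15515 = 0.33471
R_eff = 1/U_eff = 2.9877 m²·K/W
Q = 129.5 × (17.74 − (-19.41)) / 2.9877 = 1610.2 W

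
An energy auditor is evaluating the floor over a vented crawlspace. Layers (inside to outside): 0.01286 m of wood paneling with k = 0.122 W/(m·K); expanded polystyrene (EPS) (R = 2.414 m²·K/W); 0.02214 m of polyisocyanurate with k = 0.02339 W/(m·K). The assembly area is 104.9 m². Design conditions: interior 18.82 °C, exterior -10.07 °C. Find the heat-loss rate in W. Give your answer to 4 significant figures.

0.01286/0.122 = 0.10541
0.02214/0.02339 = 0.94656
R_total = 0.10541 + 2.414 + 0.94656 = 3.466 m²·K/W
Q = A·ΔT/R = 104.9 × (18.82 − (-10.07)) / 3.466 = 874.38 W

874.4 W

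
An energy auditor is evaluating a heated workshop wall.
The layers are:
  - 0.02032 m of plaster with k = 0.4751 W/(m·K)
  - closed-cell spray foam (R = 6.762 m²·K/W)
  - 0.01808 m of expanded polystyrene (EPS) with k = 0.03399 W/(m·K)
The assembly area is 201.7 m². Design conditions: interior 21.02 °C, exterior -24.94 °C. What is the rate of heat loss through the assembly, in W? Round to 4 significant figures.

1264 W

0.02032/0.4751 = 0.04277
0.01808/0.03399 = 0.53192
R_total = 0.04277 + 6.762 + 0.53192 = 7.3367 m²·K/W
Q = A·ΔT/R = 201.7 × (21.02 − (-24.94)) / 7.3367 = 1263.5 W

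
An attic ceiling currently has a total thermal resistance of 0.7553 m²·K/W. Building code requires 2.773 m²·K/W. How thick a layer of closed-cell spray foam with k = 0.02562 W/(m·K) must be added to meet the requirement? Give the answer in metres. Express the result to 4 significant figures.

0.05169 m

ΔR = 2.773 − 0.7553 = 2.0177 m²·K/W
L = ΔR × k = 2.0177 × 0.02562 = 0.051693 m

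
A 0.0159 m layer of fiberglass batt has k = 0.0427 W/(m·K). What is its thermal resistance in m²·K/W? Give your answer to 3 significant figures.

R = L/k = 0.0159/0.0427 = 0.3724 m²·K/W

0.372 m²·K/W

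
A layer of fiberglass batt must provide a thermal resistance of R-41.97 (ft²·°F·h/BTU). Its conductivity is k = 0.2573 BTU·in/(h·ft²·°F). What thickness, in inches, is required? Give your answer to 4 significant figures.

L = R × k = 41.97 × 0.2573 = 10.799 in

10.80 in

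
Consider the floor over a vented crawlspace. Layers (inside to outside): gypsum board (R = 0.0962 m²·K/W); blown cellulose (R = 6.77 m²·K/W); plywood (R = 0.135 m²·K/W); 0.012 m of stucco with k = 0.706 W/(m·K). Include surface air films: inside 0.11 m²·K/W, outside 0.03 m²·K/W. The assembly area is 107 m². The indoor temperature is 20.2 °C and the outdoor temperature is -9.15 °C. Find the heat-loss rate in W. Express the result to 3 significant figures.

0.012/0.706 = 0.017
R_total = 0.11 + 0.0962 + 6.77 + 0.135 + 0.017 + 0.03 = 7.158 m²·K/W
Q = A·ΔT/R = 107 × (20.2 − (-9.15)) / 7.158 = 438.7 W

439 W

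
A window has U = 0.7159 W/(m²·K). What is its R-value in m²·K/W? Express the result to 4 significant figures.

R = 1/U = 1/0.7159 = 1.3968

1.397 m²·K/W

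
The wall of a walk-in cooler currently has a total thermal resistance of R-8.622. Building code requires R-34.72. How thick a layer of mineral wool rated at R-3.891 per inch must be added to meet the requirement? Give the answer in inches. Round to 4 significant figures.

ΔR = 34.72 − 8.622 = 26.098 ft²·°F·h/BTU
L = ΔR / (R/in) = 26.098/3.891 = 6.7073 in

6.707 in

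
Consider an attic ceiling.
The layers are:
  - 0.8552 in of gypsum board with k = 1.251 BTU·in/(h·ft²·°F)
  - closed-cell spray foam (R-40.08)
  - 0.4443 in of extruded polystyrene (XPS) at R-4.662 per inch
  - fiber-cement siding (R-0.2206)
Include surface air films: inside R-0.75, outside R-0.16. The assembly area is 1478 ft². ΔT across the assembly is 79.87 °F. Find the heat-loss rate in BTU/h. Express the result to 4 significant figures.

0.8552/1.251 = 0.68361
0.4443 × 4.662 = 2.0713
R_total = 0.75 + 0.68361 + 40.08 + 2.0713 + 0.2206 + 0.16 = 43.966 ft²·°F·h/BTU
Q = A·ΔT/R = 1478 × 79.87 / 43.966 = 2685 BTU/h

2685 BTU/h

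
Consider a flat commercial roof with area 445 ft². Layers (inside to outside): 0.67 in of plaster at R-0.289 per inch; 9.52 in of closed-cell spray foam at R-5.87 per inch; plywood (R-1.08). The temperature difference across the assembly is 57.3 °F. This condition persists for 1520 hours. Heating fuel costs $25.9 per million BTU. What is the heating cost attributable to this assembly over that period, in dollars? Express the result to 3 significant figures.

0.67 × 0.289 = 0.1936
9.52 × 5.87 = 55.88
R_total = 0.1936 + 55.88 + 1.08 = 57.16 ft²·°F·h/BTU
Q = 445 × 57.3 / 57.16 = 446.1 BTU/h
E = 446.1 × 1520 = 678100 BTU
Cost = 678100/10⁶ × 25.9 = $17.56

17.6 dollars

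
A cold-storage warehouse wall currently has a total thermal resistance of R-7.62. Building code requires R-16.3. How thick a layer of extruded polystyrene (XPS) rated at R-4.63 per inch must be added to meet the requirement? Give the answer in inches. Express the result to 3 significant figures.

1.87 in

ΔR = 16.3 − 7.62 = 8.68 ft²·°F·h/BTU
L = ΔR / (R/in) = 8.68/4.63 = 1.875 in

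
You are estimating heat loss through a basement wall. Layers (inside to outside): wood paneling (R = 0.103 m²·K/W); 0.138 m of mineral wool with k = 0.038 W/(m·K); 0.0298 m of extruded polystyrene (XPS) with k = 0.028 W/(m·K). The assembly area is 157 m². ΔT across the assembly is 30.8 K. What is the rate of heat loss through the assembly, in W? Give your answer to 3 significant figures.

1010 W

0.138/0.038 = 3.632
0.0298/0.028 = 1.064
R_total = 0.103 + 3.632 + 1.064 = 4.799 m²·K/W
Q = A·ΔT/R = 157 × 30.8 / 4.799 = 1008 W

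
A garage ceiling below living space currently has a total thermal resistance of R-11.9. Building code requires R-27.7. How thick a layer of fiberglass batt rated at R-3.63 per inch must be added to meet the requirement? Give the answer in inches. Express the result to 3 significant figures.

ΔR = 27.7 − 11.9 = 15.8 ft²·°F·h/BTU
L = ΔR / (R/in) = 15.8/3.63 = 4.353 in

4.35 in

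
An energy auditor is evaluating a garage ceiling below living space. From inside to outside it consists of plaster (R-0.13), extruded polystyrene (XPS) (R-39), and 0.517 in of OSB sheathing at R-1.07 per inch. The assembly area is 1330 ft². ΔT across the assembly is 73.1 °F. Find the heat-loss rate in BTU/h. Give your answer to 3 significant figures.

0.517 × 1.07 = 0.5532
R_total = 0.13 + 39 + 0.5532 = 39.68 ft²·°F·h/BTU
Q = A·ΔT/R = 1330 × 73.1 / 39.68 = 2450 BTU/h

2450 BTU/h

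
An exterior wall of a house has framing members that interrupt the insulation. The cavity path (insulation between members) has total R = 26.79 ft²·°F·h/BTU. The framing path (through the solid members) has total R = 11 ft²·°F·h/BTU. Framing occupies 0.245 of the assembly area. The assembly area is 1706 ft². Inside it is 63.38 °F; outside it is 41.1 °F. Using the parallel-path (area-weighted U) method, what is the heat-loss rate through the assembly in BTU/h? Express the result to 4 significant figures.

U_eff = 0.755/26.79 + 0.245/11 = 0.028182 + 0.022273 = 0.050455
R_eff = 1/U_eff = 19.82 ft²·°F·h/BTU
Q = 1706 × (63.38 − 41.1) / 19.82 = 1917.8 BTU/h

1918 BTU/h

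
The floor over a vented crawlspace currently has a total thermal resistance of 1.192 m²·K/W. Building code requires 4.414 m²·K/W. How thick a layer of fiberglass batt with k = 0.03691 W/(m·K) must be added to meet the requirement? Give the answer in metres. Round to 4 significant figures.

ΔR = 4.414 − 1.192 = 3.222 m²·K/W
L = ΔR × k = 3.222 × 0.03691 = 0.11892 m

0.1189 m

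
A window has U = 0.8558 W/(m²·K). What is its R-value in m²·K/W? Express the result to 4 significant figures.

R = 1/U = 1/0.8558 = 1.1685

1.168 m²·K/W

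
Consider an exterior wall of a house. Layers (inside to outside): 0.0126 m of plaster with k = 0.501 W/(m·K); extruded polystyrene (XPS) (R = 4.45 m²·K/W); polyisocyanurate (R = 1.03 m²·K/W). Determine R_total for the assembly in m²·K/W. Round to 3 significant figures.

5.51 m²·K/W

0.0126/0.501 = 0.02515
R_total = 0.02515 + 4.45 + 1.03 = 5.505 m²·K/W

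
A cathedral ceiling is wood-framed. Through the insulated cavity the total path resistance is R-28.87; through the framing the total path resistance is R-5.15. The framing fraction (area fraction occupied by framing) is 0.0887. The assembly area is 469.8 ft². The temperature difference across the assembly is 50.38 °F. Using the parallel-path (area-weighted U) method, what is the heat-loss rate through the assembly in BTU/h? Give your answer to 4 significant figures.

1155 BTU/h

U_eff = 0.9113/28.87 + 0.0887/5.15 = 0.031566 + 0.017223 = 0.048789
R_eff = 1/U_eff = 20.496 ft²·°F·h/BTU
Q = 469.8 × 50.38 / 20.496 = 1154.8 BTU/h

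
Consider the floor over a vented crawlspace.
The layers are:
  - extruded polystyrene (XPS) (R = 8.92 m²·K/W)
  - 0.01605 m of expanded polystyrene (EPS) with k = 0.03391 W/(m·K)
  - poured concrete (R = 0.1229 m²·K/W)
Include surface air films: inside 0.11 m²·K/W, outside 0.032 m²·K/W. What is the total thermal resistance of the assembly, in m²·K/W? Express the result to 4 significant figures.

9.658 m²·K/W

0.01605/0.03391 = 0.47331
R_total = 0.11 + 8.92 + 0.47331 + 0.1229 + 0.032 = 9.6582 m²·K/W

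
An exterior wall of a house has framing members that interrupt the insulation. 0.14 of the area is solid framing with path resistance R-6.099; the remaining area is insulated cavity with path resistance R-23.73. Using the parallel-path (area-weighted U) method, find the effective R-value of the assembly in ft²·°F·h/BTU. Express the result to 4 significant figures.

16.89 ft²·°F·h/BTU

U_eff = 0.86/23.73 + 0.14/6.099 = 0.036241 + 0.022955 = 0.059196
R_eff = 1/U_eff = 16.893 ft²·°F·h/BTU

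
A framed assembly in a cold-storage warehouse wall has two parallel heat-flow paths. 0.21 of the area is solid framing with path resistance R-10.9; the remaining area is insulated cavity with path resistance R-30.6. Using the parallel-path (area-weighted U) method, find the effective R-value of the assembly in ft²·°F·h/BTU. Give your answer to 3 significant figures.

U_eff = 0.79/30.6 + 0.21/10.9 = 0.02582 + 0.01927 = 0.04508
R_eff = 1/U_eff = 22.18 ft²·°F·h/BTU

22.2 ft²·°F·h/BTU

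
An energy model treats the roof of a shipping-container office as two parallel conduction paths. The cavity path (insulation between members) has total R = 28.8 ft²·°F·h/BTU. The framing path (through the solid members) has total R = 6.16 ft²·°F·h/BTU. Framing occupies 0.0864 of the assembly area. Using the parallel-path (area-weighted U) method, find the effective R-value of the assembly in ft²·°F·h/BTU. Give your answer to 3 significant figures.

21.9 ft²·°F·h/BTU

U_eff = 0.9136/28.8 + 0.0864/6.16 = 0.03172 + 0.01403 = 0.04575
R_eff = 1/U_eff = 21.86 ft²·°F·h/BTU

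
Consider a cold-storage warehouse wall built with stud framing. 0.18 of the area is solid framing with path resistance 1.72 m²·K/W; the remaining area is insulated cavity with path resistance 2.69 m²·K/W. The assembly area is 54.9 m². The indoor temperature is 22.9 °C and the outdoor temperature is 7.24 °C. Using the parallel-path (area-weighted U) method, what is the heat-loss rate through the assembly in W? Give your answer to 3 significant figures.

352 W

U_eff = 0.82/2.69 + 0.18/1.72 = 0.3048 + 0.1047 = 0.4095
R_eff = 1/U_eff = 2.442 m²·K/W
Q = 54.9 × (22.9 − 7.24) / 2.442 = 352 W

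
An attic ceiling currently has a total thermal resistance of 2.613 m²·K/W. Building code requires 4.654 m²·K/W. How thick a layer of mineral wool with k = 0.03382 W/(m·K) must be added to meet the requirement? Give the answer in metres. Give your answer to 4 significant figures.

0.06903 m

ΔR = 4.654 − 2.613 = 2.041 m²·K/W
L = ΔR × k = 2.041 × 0.03382 = 0.069027 m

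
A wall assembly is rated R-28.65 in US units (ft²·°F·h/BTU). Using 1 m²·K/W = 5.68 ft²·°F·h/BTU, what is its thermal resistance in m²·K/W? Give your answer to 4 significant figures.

5.044 m²·K/W

R_SI = 28.65/5.68 = 5.044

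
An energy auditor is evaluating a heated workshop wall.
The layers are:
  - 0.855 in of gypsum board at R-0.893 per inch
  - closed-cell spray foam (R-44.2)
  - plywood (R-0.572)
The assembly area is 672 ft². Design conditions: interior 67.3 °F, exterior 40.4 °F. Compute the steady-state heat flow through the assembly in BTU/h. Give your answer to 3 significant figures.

397 BTU/h

0.855 × 0.893 = 0.7635
R_total = 0.7635 + 44.2 + 0.572 = 45.54 ft²·°F·h/BTU
Q = A·ΔT/R = 672 × (67.3 − 40.4) / 45.54 = 397 BTU/h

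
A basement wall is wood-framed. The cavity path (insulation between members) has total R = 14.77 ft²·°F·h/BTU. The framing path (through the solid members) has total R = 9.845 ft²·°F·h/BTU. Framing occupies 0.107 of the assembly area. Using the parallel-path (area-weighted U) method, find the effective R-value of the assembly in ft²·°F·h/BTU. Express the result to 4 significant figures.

U_eff = 0.893/14.77 + 0.107/9.845 = 0.06046 + 0.010868 = 0.071329
R_eff = 1/U_eff = 14.02 ft²·°F·h/BTU

14.02 ft²·°F·h/BTU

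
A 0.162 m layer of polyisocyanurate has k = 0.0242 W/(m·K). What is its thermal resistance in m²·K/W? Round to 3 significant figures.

R = L/k = 0.162/0.0242 = 6.694 m²·K/W

6.69 m²·K/W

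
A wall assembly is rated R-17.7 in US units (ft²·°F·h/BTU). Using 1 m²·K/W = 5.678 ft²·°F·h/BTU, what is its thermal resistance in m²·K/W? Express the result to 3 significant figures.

R_SI = 17.7/5.678 = 3.117

3.12 m²·K/W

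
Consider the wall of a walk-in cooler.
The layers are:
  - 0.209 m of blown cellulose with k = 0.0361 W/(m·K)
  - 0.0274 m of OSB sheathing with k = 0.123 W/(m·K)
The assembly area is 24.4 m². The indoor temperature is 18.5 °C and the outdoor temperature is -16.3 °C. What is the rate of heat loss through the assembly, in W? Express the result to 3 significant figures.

0.209/0.0361 = 5.789
0.0274/0.123 = 0.2228
R_total = 5.789 + 0.2228 = 6.012 m²·K/W
Q = A·ΔT/R = 24.4 × (18.5 − (-16.3)) / 6.012 = 141.2 W

141 W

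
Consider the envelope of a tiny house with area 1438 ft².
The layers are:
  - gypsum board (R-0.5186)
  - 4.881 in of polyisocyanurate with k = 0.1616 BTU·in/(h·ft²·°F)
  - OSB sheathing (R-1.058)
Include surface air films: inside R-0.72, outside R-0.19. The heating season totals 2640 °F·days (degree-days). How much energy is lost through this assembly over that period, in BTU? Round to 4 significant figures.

2787000 BTU

4.881/0.1616 = 30.204
R_total = 0.72 + 0.5186 + 30.204 + 1.058 + 0.19 = 32.691 ft²·°F·h/BTU
E = A × HDD × 24 / R = 1438 × 2640 × 24 / 32.691 = 2787100 BTU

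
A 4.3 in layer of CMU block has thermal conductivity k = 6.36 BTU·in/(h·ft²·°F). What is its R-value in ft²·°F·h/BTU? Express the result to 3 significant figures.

R = L/k = 4.3/6.36 = 0.6761 ft²·°F·h/BTU

0.676 ft²·°F·h/BTU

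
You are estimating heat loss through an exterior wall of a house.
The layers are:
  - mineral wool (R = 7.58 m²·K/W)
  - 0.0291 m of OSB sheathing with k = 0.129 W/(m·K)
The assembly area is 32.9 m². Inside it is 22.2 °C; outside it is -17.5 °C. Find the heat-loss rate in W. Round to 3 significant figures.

0.0291/0.129 = 0.2256
R_total = 7.58 + 0.2256 = 7.806 m²·K/W
Q = A·ΔT/R = 32.9 × (22.2 − (-17.5)) / 7.806 = 167.3 W

167 W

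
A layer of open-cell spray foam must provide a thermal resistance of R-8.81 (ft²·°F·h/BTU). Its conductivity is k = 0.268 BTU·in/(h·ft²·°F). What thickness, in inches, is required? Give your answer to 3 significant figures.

L = R × k = 8.81 × 0.268 = 2.361 in

2.36 in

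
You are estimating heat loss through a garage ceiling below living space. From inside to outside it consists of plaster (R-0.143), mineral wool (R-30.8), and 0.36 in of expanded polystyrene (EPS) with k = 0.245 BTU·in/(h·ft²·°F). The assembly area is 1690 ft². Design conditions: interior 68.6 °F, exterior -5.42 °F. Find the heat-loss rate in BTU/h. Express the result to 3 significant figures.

3860 BTU/h

0.36/0.245 = 1.469
R_total = 0.143 + 30.8 + 1.469 = 32.41 ft²·°F·h/BTU
Q = A·ΔT/R = 1690 × (68.6 − (-5.42)) / 32.41 = 3859 BTU/h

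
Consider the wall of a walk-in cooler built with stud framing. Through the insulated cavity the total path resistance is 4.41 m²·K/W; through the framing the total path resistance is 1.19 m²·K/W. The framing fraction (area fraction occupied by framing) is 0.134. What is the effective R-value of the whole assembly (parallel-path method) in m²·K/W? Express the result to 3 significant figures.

3.24 m²·K/W

U_eff = 0.866/4.41 + 0.134/1.19 = 0.1964 + 0.1126 = 0.309
R_eff = 1/U_eff = 3.236 m²·K/W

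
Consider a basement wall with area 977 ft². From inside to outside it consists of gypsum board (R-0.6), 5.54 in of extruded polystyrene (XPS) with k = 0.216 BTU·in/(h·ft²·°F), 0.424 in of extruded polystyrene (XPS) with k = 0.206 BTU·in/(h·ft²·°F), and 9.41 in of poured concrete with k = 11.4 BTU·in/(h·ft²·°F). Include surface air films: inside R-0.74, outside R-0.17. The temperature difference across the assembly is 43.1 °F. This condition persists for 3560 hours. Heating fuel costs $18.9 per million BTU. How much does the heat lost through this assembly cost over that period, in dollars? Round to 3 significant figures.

5.54/0.216 = 25.65
0.424/0.206 = 2.058
9.41/11.4 = 0.8254
R_total = 0.74 + 0.6 + 25.65 + 2.058 + 0.8254 + 0.17 = 30.04 ft²·°F·h/BTU
Q = 977 × 43.1 / 30.04 = 1402 BTU/h
E = 1402 × 3560 = 4990000 BTU
Cost = 4990000/10⁶ × 18.9 = $94.31

94.3 dollars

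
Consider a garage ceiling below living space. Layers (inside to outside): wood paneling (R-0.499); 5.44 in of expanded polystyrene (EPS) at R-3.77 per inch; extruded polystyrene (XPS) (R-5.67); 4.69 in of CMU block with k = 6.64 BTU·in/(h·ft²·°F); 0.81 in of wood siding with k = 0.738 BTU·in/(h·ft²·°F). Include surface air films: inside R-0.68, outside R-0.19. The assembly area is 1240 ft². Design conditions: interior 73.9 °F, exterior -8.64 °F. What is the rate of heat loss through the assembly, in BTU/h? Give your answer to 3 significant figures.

5.44 × 3.77 = 20.51
4.69/6.64 = 0.7063
0.81/0.738 = 1.098
R_total = 0.68 + 0.499 + 20.51 + 5.67 + 0.7063 + 1.098 + 0.19 = 29.35 ft²·°F·h/BTU
Q = A·ΔT/R = 1240 × (73.9 − (-8.64)) / 29.35 = 3487 BTU/h

3490 BTU/h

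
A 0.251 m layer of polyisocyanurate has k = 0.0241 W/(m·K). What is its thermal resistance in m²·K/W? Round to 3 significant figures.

10.4 m²·K/W

R = L/k = 0.251/0.0241 = 10.41 m²·K/W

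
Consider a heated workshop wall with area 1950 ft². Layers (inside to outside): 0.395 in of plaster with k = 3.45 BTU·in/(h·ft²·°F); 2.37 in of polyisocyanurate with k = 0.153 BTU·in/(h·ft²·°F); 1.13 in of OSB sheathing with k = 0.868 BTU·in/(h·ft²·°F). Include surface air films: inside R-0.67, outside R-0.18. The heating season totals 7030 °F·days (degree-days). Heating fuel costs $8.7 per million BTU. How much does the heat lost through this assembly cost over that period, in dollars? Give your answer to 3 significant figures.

0.395/3.45 = 0.1145
2.37/0.153 = 15.49
1.13/0.868 = 1.302
R_total = 0.67 + 0.1145 + 15.49 + 1.302 + 0.18 = 17.76 ft²·°F·h/BTU
E = A × HDD × 24 / R = 1950 × 7030 × 24 / 17.76 = 18530000 BTU
Cost = 18530000/10⁶ × 8.7 = $161.2

161 dollars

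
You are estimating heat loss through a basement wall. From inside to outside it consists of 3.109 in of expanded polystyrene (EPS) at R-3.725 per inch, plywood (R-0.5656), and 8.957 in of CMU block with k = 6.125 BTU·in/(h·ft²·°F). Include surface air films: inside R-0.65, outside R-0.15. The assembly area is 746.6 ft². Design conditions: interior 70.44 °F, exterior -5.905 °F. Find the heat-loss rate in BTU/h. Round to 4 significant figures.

3956 BTU/h

3.109 × 3.725 = 11.581
8.957/6.125 = 1.4624
R_total = 0.65 + 11.581 + 0.5656 + 1.4624 + 0.15 = 14.409 ft²·°F·h/BTU
Q = A·ΔT/R = 746.6 × (70.44 − (-5.905)) / 14.409 = 3955.8 BTU/h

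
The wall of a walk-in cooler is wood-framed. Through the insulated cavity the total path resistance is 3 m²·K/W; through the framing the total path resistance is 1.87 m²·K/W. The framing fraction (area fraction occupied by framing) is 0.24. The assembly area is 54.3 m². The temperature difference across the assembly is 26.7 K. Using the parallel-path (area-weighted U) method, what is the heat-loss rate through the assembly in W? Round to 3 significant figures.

U_eff = 0.76/3 + 0.24/1.87 = 0.2533 + 0.1283 = 0.3817
R_eff = 1/U_eff = 2.62 m²·K/W
Q = 54.3 × 26.7 / 2.62 = 553.4 W

553 W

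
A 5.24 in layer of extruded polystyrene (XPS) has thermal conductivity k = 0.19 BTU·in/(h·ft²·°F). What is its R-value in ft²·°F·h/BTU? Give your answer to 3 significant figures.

R = L/k = 5.24/0.19 = 27.58 ft²·°F·h/BTU

27.6 ft²·°F·h/BTU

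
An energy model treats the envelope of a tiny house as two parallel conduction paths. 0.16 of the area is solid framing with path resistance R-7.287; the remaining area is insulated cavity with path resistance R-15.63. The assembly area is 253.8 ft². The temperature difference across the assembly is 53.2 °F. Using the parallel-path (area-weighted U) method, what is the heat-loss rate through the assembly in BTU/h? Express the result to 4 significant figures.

1022 BTU/h

U_eff = 0.84/15.63 + 0.16/7.287 = 0.053743 + 0.021957 = 0.0757
R_eff = 1/U_eff = 13.21 ft²·°F·h/BTU
Q = 253.8 × 53.2 / 13.21 = 1022.1 BTU/h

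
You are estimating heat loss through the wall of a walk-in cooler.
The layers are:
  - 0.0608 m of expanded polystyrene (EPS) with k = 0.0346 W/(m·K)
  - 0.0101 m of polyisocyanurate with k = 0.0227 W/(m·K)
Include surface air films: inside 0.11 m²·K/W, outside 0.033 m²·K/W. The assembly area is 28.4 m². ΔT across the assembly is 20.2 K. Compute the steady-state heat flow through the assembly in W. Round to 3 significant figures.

0.0608/0.0346 = 1.757
0.0101/0.0227 = 0.4449
R_total = 0.11 + 1.757 + 0.4449 + 0.033 = 2.345 m²·K/W
Q = A·ΔT/R = 28.4 × 20.2 / 2.345 = 244.6 W

245 W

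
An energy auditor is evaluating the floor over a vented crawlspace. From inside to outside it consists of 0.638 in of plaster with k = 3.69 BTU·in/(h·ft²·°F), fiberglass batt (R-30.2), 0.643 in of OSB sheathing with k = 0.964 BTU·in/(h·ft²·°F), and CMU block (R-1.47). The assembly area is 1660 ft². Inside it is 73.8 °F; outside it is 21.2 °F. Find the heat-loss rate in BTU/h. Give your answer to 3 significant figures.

0.638/3.69 = 0.1729
0.643/0.964 = 0.667
R_total = 0.1729 + 30.2 + 0.667 + 1.47 = 32.51 ft²·°F·h/BTU
Q = A·ΔT/R = 1660 × (73.8 − 21.2) / 32.51 = 2686 BTU/h

2690 BTU/h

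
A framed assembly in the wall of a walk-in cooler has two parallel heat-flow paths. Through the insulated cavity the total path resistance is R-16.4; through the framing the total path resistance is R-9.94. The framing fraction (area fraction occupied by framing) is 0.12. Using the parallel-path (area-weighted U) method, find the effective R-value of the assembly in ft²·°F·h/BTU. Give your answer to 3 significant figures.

U_eff = 0.88/16.4 + 0.12/9.94 = 0.05366 + 0.01207 = 0.06573
R_eff = 1/U_eff = 15.21 ft²·°F·h/BTU

15.2 ft²·°F·h/BTU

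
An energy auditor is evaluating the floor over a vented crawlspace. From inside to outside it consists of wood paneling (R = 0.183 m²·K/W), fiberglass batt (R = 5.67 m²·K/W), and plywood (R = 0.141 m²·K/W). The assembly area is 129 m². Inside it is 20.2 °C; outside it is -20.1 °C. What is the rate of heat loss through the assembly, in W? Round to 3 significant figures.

867 W

R_total = 0.183 + 5.67 + 0.141 = 5.994 m²·K/W
Q = A·ΔT/R = 129 × (20.2 − (-20.1)) / 5.994 = 867.3 W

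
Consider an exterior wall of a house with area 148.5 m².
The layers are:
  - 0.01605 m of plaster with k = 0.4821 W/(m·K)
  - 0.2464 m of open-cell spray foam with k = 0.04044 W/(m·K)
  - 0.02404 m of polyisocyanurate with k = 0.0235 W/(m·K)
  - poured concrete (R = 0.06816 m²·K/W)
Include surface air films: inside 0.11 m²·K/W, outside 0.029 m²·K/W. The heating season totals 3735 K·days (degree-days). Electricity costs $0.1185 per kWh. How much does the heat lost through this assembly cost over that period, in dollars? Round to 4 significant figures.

0.01605/0.4821 = 0.033292
0.2464/0.04044 = 6.093
0.02404/0.0235 = 1.023
R_total = 0.11 + 0.033292 + 6.093 + 1.023 + 0.06816 + 0.029 = 7.3564 m²·K/W
E = A × HDD × 24 / R / 1000 = 148.5 × 3735 × 24 / 7.3564 / 1000 = 1809.5 kWh
Cost = 1809.5 × 0.1185 = $214.43

214.4 dollars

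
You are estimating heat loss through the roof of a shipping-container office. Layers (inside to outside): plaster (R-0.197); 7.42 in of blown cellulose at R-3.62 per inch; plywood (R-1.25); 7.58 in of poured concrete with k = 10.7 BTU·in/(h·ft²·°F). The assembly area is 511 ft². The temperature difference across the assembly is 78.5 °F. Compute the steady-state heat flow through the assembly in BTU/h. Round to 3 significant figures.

1380 BTU/h

7.42 × 3.62 = 26.86
7.58/10.7 = 0.7084
R_total = 0.197 + 26.86 + 1.25 + 0.7084 = 29.02 ft²·°F·h/BTU
Q = A·ΔT/R = 511 × 78.5 / 29.02 = 1382 BTU/h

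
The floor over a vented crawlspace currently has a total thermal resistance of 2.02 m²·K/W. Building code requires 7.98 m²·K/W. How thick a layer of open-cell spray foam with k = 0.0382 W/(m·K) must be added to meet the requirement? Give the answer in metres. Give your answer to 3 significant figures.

ΔR = 7.98 − 2.02 = 5.96 m²·K/W
L = ΔR × k = 5.96 × 0.0382 = 0.2277 m

0.228 m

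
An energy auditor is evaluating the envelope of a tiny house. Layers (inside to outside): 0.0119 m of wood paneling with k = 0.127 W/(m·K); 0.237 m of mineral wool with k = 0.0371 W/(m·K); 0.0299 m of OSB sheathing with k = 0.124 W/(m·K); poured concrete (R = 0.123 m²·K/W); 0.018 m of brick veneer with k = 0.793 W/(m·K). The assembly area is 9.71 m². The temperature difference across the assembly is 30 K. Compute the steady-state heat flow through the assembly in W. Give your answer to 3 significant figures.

0.0119/0.127 = 0.0937
0.237/0.0371 = 6.388
0.0299/0.124 = 0.2411
0.018/0.793 = 0.0227
R_total = 0.0937 + 6.388 + 0.2411 + 0.123 + 0.0227 = 6.869 m²·K/W
Q = A·ΔT/R = 9.71 × 30 / 6.869 = 42.41 W

42.4 W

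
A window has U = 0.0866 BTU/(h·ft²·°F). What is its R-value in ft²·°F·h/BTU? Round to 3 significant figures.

R = 1/U = 1/0.0866 = 11.55

11.5 ft²·°F·h/BTU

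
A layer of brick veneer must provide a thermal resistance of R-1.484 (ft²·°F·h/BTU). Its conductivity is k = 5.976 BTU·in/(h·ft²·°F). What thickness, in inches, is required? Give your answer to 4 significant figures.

8.868 in

L = R × k = 1.484 × 5.976 = 8.8684 in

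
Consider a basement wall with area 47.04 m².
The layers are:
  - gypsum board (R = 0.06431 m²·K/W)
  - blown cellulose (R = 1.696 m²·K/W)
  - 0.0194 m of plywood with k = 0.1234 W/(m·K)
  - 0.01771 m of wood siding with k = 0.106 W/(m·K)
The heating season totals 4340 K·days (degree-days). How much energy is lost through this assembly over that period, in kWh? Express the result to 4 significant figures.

2350 kWh

0.0194/0.1234 = 0.15721
0.01771/0.106 = 0.16708
R_total = 0.06431 + 1.696 + 0.15721 + 0.16708 = 2.0846 m²·K/W
E = A × HDD × 24 / R / 1000 = 47.04 × 4340 × 24 / 2.0846 / 1000 = 2350.4 kWh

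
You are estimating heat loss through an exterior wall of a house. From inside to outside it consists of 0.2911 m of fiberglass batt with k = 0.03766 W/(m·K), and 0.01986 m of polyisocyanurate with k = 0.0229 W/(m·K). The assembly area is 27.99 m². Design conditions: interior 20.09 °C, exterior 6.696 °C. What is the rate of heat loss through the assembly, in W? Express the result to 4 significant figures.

43.61 W

0.2911/0.03766 = 7.7297
0.01986/0.0229 = 0.86725
R_total = 7.7297 + 0.86725 = 8.5969 m²·K/W
Q = A·ΔT/R = 27.99 × (20.09 − 6.696) / 8.5969 = 43.608 W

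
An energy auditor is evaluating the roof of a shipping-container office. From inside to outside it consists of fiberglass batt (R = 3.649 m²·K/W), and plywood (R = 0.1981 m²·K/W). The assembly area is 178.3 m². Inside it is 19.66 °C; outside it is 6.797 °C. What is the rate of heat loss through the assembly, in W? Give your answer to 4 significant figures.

R_total = 3.649 + 0.1981 = 3.8471 m²·K/W
Q = A·ΔT/R = 178.3 × (19.66 − 6.797) / 3.8471 = 596.16 W

596.2 W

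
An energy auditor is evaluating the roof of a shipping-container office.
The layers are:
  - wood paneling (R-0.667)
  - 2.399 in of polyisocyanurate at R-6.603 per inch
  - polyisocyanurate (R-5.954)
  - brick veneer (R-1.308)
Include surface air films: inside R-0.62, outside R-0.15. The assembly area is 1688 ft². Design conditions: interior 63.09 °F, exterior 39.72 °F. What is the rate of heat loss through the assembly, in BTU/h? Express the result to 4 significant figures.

1608 BTU/h

2.399 × 6.603 = 15.841
R_total = 0.62 + 0.667 + 15.841 + 5.954 + 1.308 + 0.15 = 24.54 ft²·°F·h/BTU
Q = A·ΔT/R = 1688 × (63.09 − 39.72) / 24.54 = 1607.5 BTU/h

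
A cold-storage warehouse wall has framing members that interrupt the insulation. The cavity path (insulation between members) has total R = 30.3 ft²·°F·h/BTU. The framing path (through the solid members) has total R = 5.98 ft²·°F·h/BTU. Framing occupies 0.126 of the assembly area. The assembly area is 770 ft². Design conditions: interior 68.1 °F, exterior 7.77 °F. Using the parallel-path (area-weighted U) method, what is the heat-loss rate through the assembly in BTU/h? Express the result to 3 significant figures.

2320 BTU/h

U_eff = 0.874/30.3 + 0.126/5.98 = 0.02884 + 0.02107 = 0.04992
R_eff = 1/U_eff = 20.03 ft²·°F·h/BTU
Q = 770 × (68.1 − 7.77) / 20.03 = 2319 BTU/h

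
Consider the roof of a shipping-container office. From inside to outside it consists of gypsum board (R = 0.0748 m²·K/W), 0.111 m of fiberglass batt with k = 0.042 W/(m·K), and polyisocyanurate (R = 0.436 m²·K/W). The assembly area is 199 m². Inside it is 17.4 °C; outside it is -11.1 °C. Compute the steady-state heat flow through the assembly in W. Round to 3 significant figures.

1800 W

0.111/0.042 = 2.643
R_total = 0.0748 + 2.643 + 0.436 = 3.154 m²·K/W
Q = A·ΔT/R = 199 × (17.4 − (-11.1)) / 3.154 = 1798 W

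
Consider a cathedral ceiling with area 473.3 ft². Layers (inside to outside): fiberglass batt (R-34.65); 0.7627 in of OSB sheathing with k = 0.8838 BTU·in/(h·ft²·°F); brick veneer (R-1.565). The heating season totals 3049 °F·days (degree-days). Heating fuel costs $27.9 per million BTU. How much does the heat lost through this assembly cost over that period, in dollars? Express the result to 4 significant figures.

26.06 dollars

0.7627/0.8838 = 0.86298
R_total = 34.65 + 0.86298 + 1.565 = 37.078 ft²·°F·h/BTU
E = A × HDD × 24 / R = 473.3 × 3049 × 24 / 37.078 = 934090 BTU
Cost = 934090/10⁶ × 27.9 = $26.061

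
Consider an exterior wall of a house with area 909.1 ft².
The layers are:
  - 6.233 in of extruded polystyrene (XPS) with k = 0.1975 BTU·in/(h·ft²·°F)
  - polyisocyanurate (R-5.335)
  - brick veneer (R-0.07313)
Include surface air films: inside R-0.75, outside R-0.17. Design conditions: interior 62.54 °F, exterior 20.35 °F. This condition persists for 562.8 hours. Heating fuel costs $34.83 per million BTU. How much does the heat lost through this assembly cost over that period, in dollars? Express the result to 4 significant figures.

6.233/0.1975 = 31.559
R_total = 0.75 + 31.559 + 5.335 + 0.07313 + 0.17 = 37.888 ft²·°F·h/BTU
Q = 909.1 × (62.54 − 20.35) / 37.888 = 1012.3 BTU/h
E = 1012.3 × 562.8 = 569740 BTU
Cost = 569740/10⁶ × 34.83 = $19.844

19.84 dollars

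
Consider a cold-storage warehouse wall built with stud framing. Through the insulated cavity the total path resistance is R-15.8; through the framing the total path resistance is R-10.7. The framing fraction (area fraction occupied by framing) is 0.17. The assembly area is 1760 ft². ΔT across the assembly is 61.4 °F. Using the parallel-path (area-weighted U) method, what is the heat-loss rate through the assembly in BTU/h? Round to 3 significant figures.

7390 BTU/h

U_eff = 0.83/15.8 + 0.17/10.7 = 0.05253 + 0.01589 = 0.06842
R_eff = 1/U_eff = 14.62 ft²·°F·h/BTU
Q = 1760 × 61.4 / 14.62 = 7394 BTU/h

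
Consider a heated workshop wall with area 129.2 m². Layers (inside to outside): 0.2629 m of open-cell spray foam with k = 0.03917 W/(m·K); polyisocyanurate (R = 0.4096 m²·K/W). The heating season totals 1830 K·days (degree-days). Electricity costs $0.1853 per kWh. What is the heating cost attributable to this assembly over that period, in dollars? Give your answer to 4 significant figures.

0.2629/0.03917 = 6.7118
R_total = 6.7118 + 0.4096 = 7.1214 m²·K/W
E = A × HDD × 24 / R / 1000 = 129.2 × 1830 × 24 / 7.1214 / 1000 = 796.82 kWh
Cost = 796.82 × 0.1853 = $147.65

147.7 dollars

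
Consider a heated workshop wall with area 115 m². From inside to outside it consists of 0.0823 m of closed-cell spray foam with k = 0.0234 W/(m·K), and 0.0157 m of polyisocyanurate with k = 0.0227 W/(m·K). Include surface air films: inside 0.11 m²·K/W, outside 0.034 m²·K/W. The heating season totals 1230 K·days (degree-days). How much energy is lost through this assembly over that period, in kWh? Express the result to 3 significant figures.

780 kWh

0.0823/0.0234 = 3.517
0.0157/0.0227 = 0.6916
R_total = 0.11 + 3.517 + 0.6916 + 0.034 = 4.353 m²·K/W
E = A × HDD × 24 / R / 1000 = 115 × 1230 × 24 / 4.353 / 1000 = 779.9 kWh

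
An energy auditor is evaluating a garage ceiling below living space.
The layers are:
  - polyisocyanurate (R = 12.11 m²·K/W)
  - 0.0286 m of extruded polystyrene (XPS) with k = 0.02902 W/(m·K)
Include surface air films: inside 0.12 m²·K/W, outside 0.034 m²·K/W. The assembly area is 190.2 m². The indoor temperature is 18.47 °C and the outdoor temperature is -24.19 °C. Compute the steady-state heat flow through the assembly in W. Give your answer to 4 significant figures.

612.4 W

0.0286/0.02902 = 0.98553
R_total = 0.12 + 12.11 + 0.98553 + 0.034 = 13.25 m²·K/W
Q = A·ΔT/R = 190.2 × (18.47 − (-24.19)) / 13.25 = 612.39 W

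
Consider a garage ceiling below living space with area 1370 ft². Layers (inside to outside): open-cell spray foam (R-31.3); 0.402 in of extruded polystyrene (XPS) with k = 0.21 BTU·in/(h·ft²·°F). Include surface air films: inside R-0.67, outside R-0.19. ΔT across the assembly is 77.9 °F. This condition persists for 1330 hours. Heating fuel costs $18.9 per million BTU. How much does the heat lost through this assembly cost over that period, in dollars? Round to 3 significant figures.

78.7 dollars

0.402/0.21 = 1.914
R_total = 0.67 + 31.3 + 1.914 + 0.19 = 34.07 ft²·°F·h/BTU
Q = 1370 × 77.9 / 34.07 = 3132 BTU/h
E = 3132 × 1330 = 4166000 BTU
Cost = 4166000/10⁶ × 18.9 = $78.73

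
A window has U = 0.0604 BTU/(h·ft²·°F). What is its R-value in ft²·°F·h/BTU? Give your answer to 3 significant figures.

R = 1/U = 1/0.0604 = 16.56

16.6 ft²·°F·h/BTU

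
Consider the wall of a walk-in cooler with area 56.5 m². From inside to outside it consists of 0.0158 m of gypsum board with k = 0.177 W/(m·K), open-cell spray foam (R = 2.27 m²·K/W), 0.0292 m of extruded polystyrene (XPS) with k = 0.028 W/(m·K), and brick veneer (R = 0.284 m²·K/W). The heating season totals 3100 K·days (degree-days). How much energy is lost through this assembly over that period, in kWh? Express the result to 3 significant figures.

0.0158/0.177 = 0.08927
0.0292/0.028 = 1.043
R_total = 0.08927 + 2.27 + 1.043 + 0.284 = 3.686 m²·K/W
E = A × HDD × 24 / R / 1000 = 56.5 × 3100 × 24 / 3.686 / 1000 = 1140 kWh

1140 kWh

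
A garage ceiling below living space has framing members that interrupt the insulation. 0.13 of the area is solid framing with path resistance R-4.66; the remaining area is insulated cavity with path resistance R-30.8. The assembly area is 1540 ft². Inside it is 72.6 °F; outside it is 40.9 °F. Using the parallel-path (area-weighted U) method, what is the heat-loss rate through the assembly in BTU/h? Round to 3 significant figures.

2740 BTU/h

U_eff = 0.87/30.8 + 0.13/4.66 = 0.02825 + 0.0279 = 0.05614
R_eff = 1/U_eff = 17.81 ft²·°F·h/BTU
Q = 1540 × (72.6 − 40.9) / 17.81 = 2741 BTU/h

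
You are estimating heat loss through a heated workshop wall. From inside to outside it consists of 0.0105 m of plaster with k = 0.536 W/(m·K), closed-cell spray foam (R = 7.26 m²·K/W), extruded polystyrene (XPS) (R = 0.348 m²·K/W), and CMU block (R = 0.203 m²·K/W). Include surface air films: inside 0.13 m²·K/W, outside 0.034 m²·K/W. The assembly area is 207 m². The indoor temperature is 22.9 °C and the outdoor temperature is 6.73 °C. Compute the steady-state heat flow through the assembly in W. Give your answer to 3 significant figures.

0.0105/0.536 = 0.01959
R_total = 0.13 + 0.01959 + 7.26 + 0.348 + 0.203 + 0.034 = 7.995 m²·K/W
Q = A·ΔT/R = 207 × (22.9 − 6.73) / 7.995 = 418.7 W

419 W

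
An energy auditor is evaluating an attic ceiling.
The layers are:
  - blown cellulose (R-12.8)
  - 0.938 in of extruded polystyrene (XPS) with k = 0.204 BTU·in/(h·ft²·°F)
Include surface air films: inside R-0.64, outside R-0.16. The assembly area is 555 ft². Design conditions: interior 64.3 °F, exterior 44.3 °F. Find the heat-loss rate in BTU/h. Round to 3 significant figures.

610 BTU/h

0.938/0.204 = 4.598
R_total = 0.64 + 12.8 + 4.598 + 0.16 = 18.2 ft²·°F·h/BTU
Q = A·ΔT/R = 555 × (64.3 − 44.3) / 18.2 = 610 BTU/h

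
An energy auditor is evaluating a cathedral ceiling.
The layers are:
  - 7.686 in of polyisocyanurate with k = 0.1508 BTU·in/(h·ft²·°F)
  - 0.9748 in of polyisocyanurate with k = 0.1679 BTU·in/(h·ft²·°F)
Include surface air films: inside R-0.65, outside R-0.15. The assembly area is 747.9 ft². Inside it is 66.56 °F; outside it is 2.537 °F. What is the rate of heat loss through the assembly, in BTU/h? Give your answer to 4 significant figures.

831.7 BTU/h

7.686/0.1508 = 50.968
0.9748/0.1679 = 5.8058
R_total = 0.65 + 50.968 + 5.8058 + 0.15 = 57.574 ft²·°F·h/BTU
Q = A·ΔT/R = 747.9 × (66.56 − 2.537) / 57.574 = 831.67 BTU/h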